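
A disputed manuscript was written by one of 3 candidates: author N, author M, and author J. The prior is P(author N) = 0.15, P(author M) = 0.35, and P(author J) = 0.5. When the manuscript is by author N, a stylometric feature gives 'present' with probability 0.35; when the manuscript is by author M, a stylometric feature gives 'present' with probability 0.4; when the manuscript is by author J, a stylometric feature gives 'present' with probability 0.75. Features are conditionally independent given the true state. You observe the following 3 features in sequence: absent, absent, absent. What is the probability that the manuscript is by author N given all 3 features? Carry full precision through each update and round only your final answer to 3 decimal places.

0.331

After 'absent': normaliser = 0.65·0.1500 + 0.6·0.3500 + 0.25·0.5000; P(author N) ≈ 0.2254, P(author M) ≈ 0.4855, P(author J) ≈ 0.2890
After 'absent': normaliser = 0.65·0.2254 + 0.6·0.4855 + 0.25·0.2890; P(author N) ≈ 0.2873, P(author M) ≈ 0.5711, P(author J) ≈ 0.1416
After 'absent': normaliser = 0.65·0.2873 + 0.6·0.5711 + 0.25·0.1416; P(author N) ≈ 0.3306, P(author M) ≈ 0.6067, P(author J) ≈ 0.0627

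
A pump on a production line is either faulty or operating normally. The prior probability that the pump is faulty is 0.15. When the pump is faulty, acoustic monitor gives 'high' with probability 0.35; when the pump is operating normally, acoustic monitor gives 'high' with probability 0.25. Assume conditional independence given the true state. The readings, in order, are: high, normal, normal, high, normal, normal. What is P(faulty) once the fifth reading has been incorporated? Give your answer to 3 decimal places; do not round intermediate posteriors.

0.184

Each posterior becomes the prior for the next update.
After 'high': P(faulty) = 0.35·0.1500 / (0.35·0.1500 + 0.25·0.8500) ≈ 0.1981
After 'normal': P(faulty) = 0.65·0.1981 / (0.65·0.1981 + 0.75·0.8019) ≈ 0.1764
After 'normal': P(faulty) = 0.65·0.1764 / (0.65·0.1764 + 0.75·0.8236) ≈ 0.1565
After 'high': P(faulty) = 0.35·0.1565 / (0.35·0.1565 + 0.25·0.8435) ≈ 0.2062
After 'normal': P(faulty) = 0.65·0.2062 / (0.65·0.2062 + 0.75·0.7938) ≈ 0.1838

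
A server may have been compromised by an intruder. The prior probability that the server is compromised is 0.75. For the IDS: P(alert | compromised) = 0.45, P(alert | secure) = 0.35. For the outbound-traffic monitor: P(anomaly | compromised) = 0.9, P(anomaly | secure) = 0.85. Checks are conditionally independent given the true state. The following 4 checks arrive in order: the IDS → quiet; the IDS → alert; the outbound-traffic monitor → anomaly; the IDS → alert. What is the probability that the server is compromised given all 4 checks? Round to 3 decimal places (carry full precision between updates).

0.816

Apply Bayes' rule sequentially, carrying P(compromised) forward.
After the IDS='quiet': P(compromised) = 0.55·0.7500 / (0.55·0.7500 + 0.65·0.2500) ≈ 0.7174
After the IDS='alert': P(compromised) = 0.45·0.7174 / (0.45·0.7174 + 0.35·0.2826) ≈ 0.7655
After the outbound-traffic monitor='anomaly': P(compromised) = 0.9·0.7655 / (0.9·0.7655 + 0.85·0.2345) ≈ 0.7756
After the IDS='alert': P(compromised) = 0.45·0.7756 / (0.45·0.7756 + 0.35·0.2244) ≈ 0.8163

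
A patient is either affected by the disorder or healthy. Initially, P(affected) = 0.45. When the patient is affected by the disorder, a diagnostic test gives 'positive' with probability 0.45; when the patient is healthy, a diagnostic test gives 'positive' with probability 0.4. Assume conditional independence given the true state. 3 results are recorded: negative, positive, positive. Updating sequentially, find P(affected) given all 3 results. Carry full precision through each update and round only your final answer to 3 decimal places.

After 'negative': P(affected) = 0.55·0.4500 / (0.55·0.4500 + 0.6·0.5500) ≈ 0.4286
After 'positive': P(affected) = 0.45·0.4286 / (0.45·0.4286 + 0.4·0.5714) ≈ 0.4576
After 'positive': P(affected) = 0.45·0.4576 / (0.45·0.4576 + 0.4·0.5424) ≈ 0.4870

0.487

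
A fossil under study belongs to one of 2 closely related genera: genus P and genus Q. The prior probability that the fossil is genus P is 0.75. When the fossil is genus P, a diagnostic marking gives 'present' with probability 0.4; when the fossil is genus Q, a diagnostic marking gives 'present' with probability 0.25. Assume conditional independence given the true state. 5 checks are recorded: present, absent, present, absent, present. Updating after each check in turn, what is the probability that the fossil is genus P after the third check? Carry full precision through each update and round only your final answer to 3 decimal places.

0.860

After 'present': P(genus P) = 0.4·0.7500 / (0.4·0.7500 + 0.25·0.2500) ≈ 0.8276
After 'absent': P(genus P) = 0.6·0.8276 / (0.6·0.8276 + 0.75·0.1724) ≈ 0.7934
After 'present': P(genus P) = 0.4·0.7934 / (0.4·0.7934 + 0.25·0.2066) ≈ 0.8600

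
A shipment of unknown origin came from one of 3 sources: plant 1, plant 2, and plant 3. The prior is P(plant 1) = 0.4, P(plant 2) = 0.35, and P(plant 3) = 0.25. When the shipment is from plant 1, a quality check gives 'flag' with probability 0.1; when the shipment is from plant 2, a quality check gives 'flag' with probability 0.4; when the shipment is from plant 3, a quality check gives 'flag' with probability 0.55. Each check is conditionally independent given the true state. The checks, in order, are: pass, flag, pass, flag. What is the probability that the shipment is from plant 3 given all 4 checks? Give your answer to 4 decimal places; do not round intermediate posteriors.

After 'pass': normaliser = 0.9·0.4000 + 0.6·0.3500 + 0.45·0.2500; P(plant 1) ≈ 0.5275, P(plant 2) ≈ 0.3077, P(plant 3) ≈ 0.1648
After 'flag': normaliser = 0.1·0.5275 + 0.4·0.3077 + 0.55·0.1648; P(plant 1) ≈ 0.1979, P(plant 2) ≈ 0.4619, P(plant 3) ≈ 0.3402
After 'pass': normaliser = 0.9·0.1979 + 0.6·0.4619 + 0.45·0.3402; P(plant 1) ≈ 0.2928, P(plant 2) ≈ 0.4555, P(plant 3) ≈ 0.2517
After 'flag': normaliser = 0.1·0.2928 + 0.4·0.4555 + 0.55·0.2517; P(plant 1) ≈ 0.0837, P(plant 2) ≈ 0.5207, P(plant 3) ≈ 0.3956

0.3956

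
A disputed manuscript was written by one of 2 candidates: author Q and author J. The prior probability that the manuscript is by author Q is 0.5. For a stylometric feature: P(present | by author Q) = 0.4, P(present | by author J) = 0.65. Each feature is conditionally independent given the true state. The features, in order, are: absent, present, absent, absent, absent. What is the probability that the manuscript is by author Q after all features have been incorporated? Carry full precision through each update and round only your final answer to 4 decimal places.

0.8416

After 'absent': P(author Q) = 0.6·0.5000 / (0.6·0.5000 + 0.35·0.5000) ≈ 0.6316
After 'present': P(author Q) = 0.4·0.6316 / (0.4·0.6316 + 0.65·0.3684) ≈ 0.5134
After 'absent': P(author Q) = 0.6·0.5134 / (0.6·0.5134 + 0.35·0.4866) ≈ 0.6439
After 'absent': P(author Q) = 0.6·0.6439 / (0.6·0.6439 + 0.35·0.3561) ≈ 0.7561
After 'absent': P(author Q) = 0.6·0.7561 / (0.6·0.7561 + 0.35·0.2439) ≈ 0.8416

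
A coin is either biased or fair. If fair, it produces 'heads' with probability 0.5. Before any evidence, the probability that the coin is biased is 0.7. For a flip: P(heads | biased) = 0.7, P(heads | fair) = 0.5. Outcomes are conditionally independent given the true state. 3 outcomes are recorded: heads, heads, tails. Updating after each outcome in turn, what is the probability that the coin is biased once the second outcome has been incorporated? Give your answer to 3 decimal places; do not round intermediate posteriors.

0.821

Each posterior becomes the prior for the next update.
After 'heads': P(biased) = 0.7·0.7000 / (0.7·0.7000 + 0.5·0.3000) ≈ 0.7656
After 'heads': P(biased) = 0.7·0.7656 / (0.7·0.7656 + 0.5·0.2344) ≈ 0.8206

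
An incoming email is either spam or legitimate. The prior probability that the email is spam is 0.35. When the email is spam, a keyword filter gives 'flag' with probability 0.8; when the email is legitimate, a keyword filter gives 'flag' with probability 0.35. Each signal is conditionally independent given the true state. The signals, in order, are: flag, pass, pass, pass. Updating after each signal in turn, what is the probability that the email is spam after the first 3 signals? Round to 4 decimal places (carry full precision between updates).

0.1044

Apply Bayes' rule sequentially, carrying P(spam) forward.
After 'flag': P(spam) = 0.8·0.3500 / (0.8·0.3500 + 0.35·0.6500) ≈ 0.5517
After 'pass': P(spam) = 0.2·0.5517 / (0.2·0.5517 + 0.65·0.4483) ≈ 0.2747
After 'pass': P(spam) = 0.2·0.2747 / (0.2·0.2747 + 0.65·0.7253) ≈ 0.1044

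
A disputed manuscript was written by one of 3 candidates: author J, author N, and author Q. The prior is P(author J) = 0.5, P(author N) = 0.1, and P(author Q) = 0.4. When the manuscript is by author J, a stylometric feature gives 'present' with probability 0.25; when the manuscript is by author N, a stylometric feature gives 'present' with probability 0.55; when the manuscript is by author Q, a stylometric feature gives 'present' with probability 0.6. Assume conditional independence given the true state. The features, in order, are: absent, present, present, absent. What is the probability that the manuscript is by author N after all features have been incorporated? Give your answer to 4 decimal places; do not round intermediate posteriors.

0.1310

Each posterior becomes the prior for the next update.
After 'absent': normaliser = 0.75·0.5000 + 0.45·0.1000 + 0.4·0.4000; P(author J) ≈ 0.6466, P(author N) ≈ 0.0776, P(author Q) ≈ 0.2759
After 'present': normaliser = 0.25·0.6466 + 0.55·0.0776 + 0.6·0.2759; P(author J) ≈ 0.4371, P(author N) ≈ 0.1154, P(author Q) ≈ 0.4476
After 'present': normaliser = 0.25·0.4371 + 0.55·0.1154 + 0.6·0.4476; P(author J) ≈ 0.2476, P(author N) ≈ 0.1438, P(author Q) ≈ 0.6086
After 'absent': normaliser = 0.75·0.2476 + 0.45·0.1438 + 0.4·0.6086; P(author J) ≈ 0.3761, P(author N) ≈ 0.1310, P(author Q) ≈ 0.4929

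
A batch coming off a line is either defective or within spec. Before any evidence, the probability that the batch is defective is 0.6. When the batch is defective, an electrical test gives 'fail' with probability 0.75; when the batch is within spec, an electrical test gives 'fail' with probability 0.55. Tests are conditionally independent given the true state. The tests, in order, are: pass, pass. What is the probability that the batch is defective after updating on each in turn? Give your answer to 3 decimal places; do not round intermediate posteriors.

Apply Bayes' rule sequentially, carrying P(defective) forward.
After 'pass': P(defective) = 0.25·0.6000 / (0.25·0.6000 + 0.45·0.4000) ≈ 0.4545
After 'pass': P(defective) = 0.25·0.4545 / (0.25·0.4545 + 0.45·0.5455) ≈ 0.3165

0.316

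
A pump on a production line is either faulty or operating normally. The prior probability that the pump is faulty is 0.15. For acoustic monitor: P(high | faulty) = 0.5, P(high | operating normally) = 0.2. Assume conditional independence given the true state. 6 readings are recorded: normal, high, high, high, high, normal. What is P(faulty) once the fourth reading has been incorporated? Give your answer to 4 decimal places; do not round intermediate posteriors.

0.6328

After 'normal': P(faulty) = 0.5·0.1500 / (0.5·0.1500 + 0.8·0.8500) ≈ 0.0993
After 'high': P(faulty) = 0.5·0.0993 / (0.5·0.0993 + 0.2·0.9007) ≈ 0.2161
After 'high': P(faulty) = 0.5·0.2161 / (0.5·0.2161 + 0.2·0.7839) ≈ 0.4081
After 'high': P(faulty) = 0.5·0.4081 / (0.5·0.4081 + 0.2·0.5919) ≈ 0.6328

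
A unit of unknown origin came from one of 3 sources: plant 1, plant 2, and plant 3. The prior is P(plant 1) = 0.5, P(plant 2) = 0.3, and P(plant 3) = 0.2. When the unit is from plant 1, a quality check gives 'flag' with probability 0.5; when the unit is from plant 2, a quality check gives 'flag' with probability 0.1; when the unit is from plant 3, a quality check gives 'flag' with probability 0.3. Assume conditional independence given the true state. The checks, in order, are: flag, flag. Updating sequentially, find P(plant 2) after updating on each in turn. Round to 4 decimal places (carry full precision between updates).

0.0205

After 'flag': normaliser = 0.5·0.5000 + 0.1·0.3000 + 0.3·0.2000; P(plant 1) ≈ 0.7353, P(plant 2) ≈ 0.0882, P(plant 3) ≈ 0.1765
After 'flag': normaliser = 0.5·0.7353 + 0.1·0.0882 + 0.3·0.1765; P(plant 1) ≈ 0.8562, P(plant 2) ≈ 0.0205, P(plant 3) ≈ 0.1233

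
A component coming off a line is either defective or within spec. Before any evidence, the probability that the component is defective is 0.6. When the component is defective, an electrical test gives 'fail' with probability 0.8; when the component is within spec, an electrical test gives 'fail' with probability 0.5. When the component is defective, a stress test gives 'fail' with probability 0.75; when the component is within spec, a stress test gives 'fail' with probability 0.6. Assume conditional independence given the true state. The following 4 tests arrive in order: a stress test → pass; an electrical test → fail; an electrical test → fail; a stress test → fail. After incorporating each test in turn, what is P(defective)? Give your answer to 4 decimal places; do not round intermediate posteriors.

After a stress test='pass': P(defective) = 0.25·0.6000 / (0.25·0.6000 + 0.4·0.4000) ≈ 0.4839
After an electrical test='fail': P(defective) = 0.8·0.4839 / (0.8·0.4839 + 0.5·0.5161) ≈ 0.6000
After an electrical test='fail': P(defective) = 0.8·0.6000 / (0.8·0.6000 + 0.5·0.4000) ≈ 0.7059
After a stress test='fail': P(defective) = 0.75·0.7059 / (0.75·0.7059 + 0.6·0.2941) ≈ 0.7500

0.7500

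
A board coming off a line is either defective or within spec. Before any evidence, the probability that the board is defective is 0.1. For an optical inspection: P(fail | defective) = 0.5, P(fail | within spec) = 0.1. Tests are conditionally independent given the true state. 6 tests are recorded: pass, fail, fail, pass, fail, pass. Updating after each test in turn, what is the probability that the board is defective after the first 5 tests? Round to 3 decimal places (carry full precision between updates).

After 'pass': P(defective) = 0.5·0.1000 / (0.5·0.1000 + 0.9·0.9000) ≈ 0.0581
After 'fail': P(defective) = 0.5·0.0581 / (0.5·0.0581 + 0.1·0.9419) ≈ 0.2358
After 'fail': P(defective) = 0.5·0.2358 / (0.5·0.2358 + 0.1·0.7642) ≈ 0.6068
After 'pass': P(defective) = 0.5·0.6068 / (0.5·0.6068 + 0.9·0.3932) ≈ 0.4616
After 'fail': P(defective) = 0.5·0.4616 / (0.5·0.4616 + 0.1·0.5384) ≈ 0.8108

0.811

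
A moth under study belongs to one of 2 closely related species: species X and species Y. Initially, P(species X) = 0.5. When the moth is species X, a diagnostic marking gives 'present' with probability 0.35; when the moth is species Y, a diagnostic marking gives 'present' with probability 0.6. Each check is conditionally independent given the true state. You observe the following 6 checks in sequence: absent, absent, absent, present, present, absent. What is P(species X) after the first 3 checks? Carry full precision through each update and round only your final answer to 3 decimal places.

After 'absent': P(species X) = 0.65·0.5000 / (0.65·0.5000 + 0.4·0.5000) ≈ 0.6190
After 'absent': P(species X) = 0.65·0.6190 / (0.65·0.6190 + 0.4·0.3810) ≈ 0.7253
After 'absent': P(species X) = 0.65·0.7253 / (0.65·0.7253 + 0.4·0.2747) ≈ 0.8110

0.811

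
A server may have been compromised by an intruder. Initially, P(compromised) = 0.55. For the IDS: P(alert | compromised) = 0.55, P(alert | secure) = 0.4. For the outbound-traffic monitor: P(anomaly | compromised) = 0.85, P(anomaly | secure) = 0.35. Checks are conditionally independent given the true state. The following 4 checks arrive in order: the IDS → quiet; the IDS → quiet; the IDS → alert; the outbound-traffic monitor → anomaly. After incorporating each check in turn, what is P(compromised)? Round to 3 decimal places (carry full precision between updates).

0.697

Apply Bayes' rule sequentially, carrying P(compromised) forward.
After the IDS='quiet': P(compromised) = 0.45·0.5500 / (0.45·0.5500 + 0.6·0.4500) ≈ 0.4783
After the IDS='quiet': P(compromised) = 0.45·0.4783 / (0.45·0.4783 + 0.6·0.5217) ≈ 0.4074
After the IDS='alert': P(compromised) = 0.55·0.4074 / (0.55·0.4074 + 0.4·0.5926) ≈ 0.4859
After the outbound-traffic monitor='anomaly': P(compromised) = 0.85·0.4859 / (0.85·0.4859 + 0.35·0.5141) ≈ 0.6966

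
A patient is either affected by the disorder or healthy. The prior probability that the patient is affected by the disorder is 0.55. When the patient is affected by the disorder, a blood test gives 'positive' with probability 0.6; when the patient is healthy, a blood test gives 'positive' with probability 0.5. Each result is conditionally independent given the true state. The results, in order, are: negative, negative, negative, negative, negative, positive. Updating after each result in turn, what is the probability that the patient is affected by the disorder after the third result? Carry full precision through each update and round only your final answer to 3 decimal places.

0.385

After 'negative': P(affected) = 0.4·0.5500 / (0.4·0.5500 + 0.5·0.4500) ≈ 0.4944
After 'negative': P(affected) = 0.4·0.4944 / (0.4·0.4944 + 0.5·0.5056) ≈ 0.4389
After 'negative': P(affected) = 0.4·0.4389 / (0.4·0.4389 + 0.5·0.5611) ≈ 0.3849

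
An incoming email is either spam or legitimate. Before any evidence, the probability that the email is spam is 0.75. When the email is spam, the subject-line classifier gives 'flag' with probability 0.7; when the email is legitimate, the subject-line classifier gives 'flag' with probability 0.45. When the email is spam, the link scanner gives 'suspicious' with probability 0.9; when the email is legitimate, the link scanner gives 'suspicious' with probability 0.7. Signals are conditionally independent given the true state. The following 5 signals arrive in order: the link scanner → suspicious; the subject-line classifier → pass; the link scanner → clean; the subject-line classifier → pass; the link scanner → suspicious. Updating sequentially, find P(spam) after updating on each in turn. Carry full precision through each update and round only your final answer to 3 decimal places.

After the link scanner='suspicious': P(spam) = 0.9·0.7500 / (0.9·0.7500 + 0.7·0.2500) ≈ 0.7941
After the subject-line classifier='pass': P(spam) = 0.3·0.7941 / (0.3·0.7941 + 0.55·0.2059) ≈ 0.6778
After the link scanner='clean': P(spam) = 0.1·0.6778 / (0.1·0.6778 + 0.3·0.3222) ≈ 0.4122
After the subject-line classifier='pass': P(spam) = 0.3·0.4122 / (0.3·0.4122 + 0.55·0.5878) ≈ 0.2767
After the link scanner='suspicious': P(spam) = 0.9·0.2767 / (0.9·0.2767 + 0.7·0.7233) ≈ 0.3297

0.330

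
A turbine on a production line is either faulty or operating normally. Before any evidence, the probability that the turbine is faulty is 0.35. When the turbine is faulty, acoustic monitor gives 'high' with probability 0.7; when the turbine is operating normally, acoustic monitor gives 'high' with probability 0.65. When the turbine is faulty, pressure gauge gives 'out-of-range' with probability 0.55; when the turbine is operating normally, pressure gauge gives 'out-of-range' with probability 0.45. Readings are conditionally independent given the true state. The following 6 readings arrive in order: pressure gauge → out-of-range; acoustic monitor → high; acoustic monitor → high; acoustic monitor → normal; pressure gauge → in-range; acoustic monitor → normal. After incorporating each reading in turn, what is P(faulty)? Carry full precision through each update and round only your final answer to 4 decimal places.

After pressure gauge='out-of-range': P(faulty) = 0.55·0.3500 / (0.55·0.3500 + 0.45·0.6500) ≈ 0.3969
After acoustic monitor='high': P(faulty) = 0.7·0.3969 / (0.7·0.3969 + 0.65·0.6031) ≈ 0.4148
After acoustic monitor='high': P(faulty) = 0.7·0.4148 / (0.7·0.4148 + 0.65·0.5852) ≈ 0.4329
After acoustic monitor='normal': P(faulty) = 0.3·0.4329 / (0.3·0.4329 + 0.35·0.5671) ≈ 0.3955
After pressure gauge='in-range': P(faulty) = 0.45·0.3955 / (0.45·0.3955 + 0.55·0.6045) ≈ 0.3487
After acoustic monitor='normal': P(faulty) = 0.3·0.3487 / (0.3·0.3487 + 0.35·0.6513) ≈ 0.3145

0.3145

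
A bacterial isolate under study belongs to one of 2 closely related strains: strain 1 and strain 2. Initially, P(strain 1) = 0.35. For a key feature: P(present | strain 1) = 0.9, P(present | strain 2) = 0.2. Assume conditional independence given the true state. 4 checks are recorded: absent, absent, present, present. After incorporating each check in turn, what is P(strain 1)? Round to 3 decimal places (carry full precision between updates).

0.146

Each posterior becomes the prior for the next update.
After 'absent': P(strain 1) = 0.1·0.3500 / (0.1·0.3500 + 0.8·0.6500) ≈ 0.0631
After 'absent': P(strain 1) = 0.1·0.0631 / (0.1·0.0631 + 0.8·0.9369) ≈ 0.0083
After 'present': P(strain 1) = 0.9·0.0083 / (0.9·0.0083 + 0.2·0.9917) ≈ 0.0365
After 'present': P(strain 1) = 0.9·0.0365 / (0.9·0.0365 + 0.2·0.9635) ≈ 0.1456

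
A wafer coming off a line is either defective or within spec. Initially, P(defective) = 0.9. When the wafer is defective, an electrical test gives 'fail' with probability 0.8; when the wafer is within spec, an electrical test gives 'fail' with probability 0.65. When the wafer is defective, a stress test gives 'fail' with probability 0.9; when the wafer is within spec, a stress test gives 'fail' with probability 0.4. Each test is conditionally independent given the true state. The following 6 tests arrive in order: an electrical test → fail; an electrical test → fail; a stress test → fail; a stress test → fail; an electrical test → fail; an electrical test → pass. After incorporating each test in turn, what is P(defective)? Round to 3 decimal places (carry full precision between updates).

0.980

After an electrical test='fail': P(defective) = 0.8·0.9000 / (0.8·0.9000 + 0.65·0.1000) ≈ 0.9172
After an electrical test='fail': P(defective) = 0.8·0.9172 / (0.8·0.9172 + 0.65·0.0828) ≈ 0.9317
After a stress test='fail': P(defective) = 0.9·0.9317 / (0.9·0.9317 + 0.4·0.0683) ≈ 0.9684
After a stress test='fail': P(defective) = 0.9·0.9684 / (0.9·0.9684 + 0.4·0.0316) ≈ 0.9857
After an electrical test='fail': P(defective) = 0.8·0.9857 / (0.8·0.9857 + 0.65·0.0143) ≈ 0.9884
After an electrical test='pass': P(defective) = 0.2·0.9884 / (0.2·0.9884 + 0.35·0.0116) ≈ 0.9798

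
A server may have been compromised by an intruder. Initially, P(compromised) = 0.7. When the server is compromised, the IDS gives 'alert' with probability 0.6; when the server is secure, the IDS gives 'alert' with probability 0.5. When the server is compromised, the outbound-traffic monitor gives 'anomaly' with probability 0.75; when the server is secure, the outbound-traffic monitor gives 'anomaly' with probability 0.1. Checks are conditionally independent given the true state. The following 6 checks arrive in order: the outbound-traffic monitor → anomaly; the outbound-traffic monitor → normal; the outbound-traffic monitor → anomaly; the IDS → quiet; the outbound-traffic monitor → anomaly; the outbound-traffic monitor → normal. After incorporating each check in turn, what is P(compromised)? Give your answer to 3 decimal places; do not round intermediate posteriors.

0.984

After the outbound-traffic monitor='anomaly': P(compromised) = 0.75·0.7000 / (0.75·0.7000 + 0.1·0.3000) ≈ 0.9459
After the outbound-traffic monitor='normal': P(compromised) = 0.25·0.9459 / (0.25·0.9459 + 0.9·0.0541) ≈ 0.8294
After the outbound-traffic monitor='anomaly': P(compromised) = 0.75·0.8294 / (0.75·0.8294 + 0.1·0.1706) ≈ 0.9733
After the IDS='quiet': P(compromised) = 0.4·0.9733 / (0.4·0.9733 + 0.5·0.0267) ≈ 0.9669
After the outbound-traffic monitor='anomaly': P(compromised) = 0.75·0.9669 / (0.75·0.9669 + 0.1·0.0331) ≈ 0.9954
After the outbound-traffic monitor='normal': P(compromised) = 0.25·0.9954 / (0.25·0.9954 + 0.9·0.0046) ≈ 0.9838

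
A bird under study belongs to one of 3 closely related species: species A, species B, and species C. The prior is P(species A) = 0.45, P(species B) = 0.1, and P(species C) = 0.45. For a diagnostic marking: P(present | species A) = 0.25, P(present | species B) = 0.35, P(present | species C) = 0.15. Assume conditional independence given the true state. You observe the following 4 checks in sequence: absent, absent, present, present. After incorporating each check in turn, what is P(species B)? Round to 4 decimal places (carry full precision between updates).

0.1828

After 'absent': normaliser = 0.75·0.4500 + 0.65·0.1000 + 0.85·0.4500; P(species A) ≈ 0.4299, P(species B) ≈ 0.0828, P(species C) ≈ 0.4873
After 'absent': normaliser = 0.75·0.4299 + 0.65·0.0828 + 0.85·0.4873; P(species A) ≈ 0.4079, P(species B) ≈ 0.0681, P(species C) ≈ 0.5240
After 'present': normaliser = 0.25·0.4079 + 0.35·0.0681 + 0.15·0.5240; P(species A) ≈ 0.4989, P(species B) ≈ 0.1166, P(species C) ≈ 0.3845
After 'present': normaliser = 0.25·0.4989 + 0.35·0.1166 + 0.15·0.3845; P(species A) ≈ 0.5588, P(species B) ≈ 0.1828, P(species C) ≈ 0.2584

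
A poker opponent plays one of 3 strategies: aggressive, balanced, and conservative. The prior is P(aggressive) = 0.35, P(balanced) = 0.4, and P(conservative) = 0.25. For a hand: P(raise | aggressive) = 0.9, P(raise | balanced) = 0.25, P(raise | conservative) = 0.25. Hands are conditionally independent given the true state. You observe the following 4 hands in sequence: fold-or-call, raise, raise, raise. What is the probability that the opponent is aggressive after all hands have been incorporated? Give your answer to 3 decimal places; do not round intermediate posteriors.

After 'fold-or-call': normaliser = 0.1·0.3500 + 0.75·0.4000 + 0.75·0.2500; P(aggressive) ≈ 0.0670, P(balanced) ≈ 0.5742, P(conservative) ≈ 0.3589
After 'raise': normaliser = 0.9·0.0670 + 0.25·0.5742 + 0.25·0.3589; P(aggressive) ≈ 0.2054, P(balanced) ≈ 0.4890, P(conservative) ≈ 0.3056
After 'raise': normaliser = 0.9·0.2054 + 0.25·0.4890 + 0.25·0.3056; P(aggressive) ≈ 0.4820, P(balanced) ≈ 0.3188, P(conservative) ≈ 0.1992
After 'raise': normaliser = 0.9·0.4820 + 0.25·0.3188 + 0.25·0.1992; P(aggressive) ≈ 0.7701, P(balanced) ≈ 0.1415, P(conservative) ≈ 0.0884

0.770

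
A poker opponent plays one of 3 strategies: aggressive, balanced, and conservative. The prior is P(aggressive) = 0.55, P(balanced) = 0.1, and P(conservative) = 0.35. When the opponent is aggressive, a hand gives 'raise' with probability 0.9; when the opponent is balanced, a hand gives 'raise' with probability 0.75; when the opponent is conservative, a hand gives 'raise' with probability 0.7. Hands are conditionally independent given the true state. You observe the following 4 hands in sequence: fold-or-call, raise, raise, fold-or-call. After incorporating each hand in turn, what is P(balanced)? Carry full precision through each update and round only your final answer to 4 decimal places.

After 'fold-or-call': normaliser = 0.1·0.5500 + 0.25·0.1000 + 0.3·0.3500; P(aggressive) ≈ 0.2973, P(balanced) ≈ 0.1351, P(conservative) ≈ 0.5676
After 'raise': normaliser = 0.9·0.2973 + 0.75·0.1351 + 0.7·0.5676; P(aggressive) ≈ 0.3492, P(balanced) ≈ 0.1323, P(conservative) ≈ 0.5185
After 'raise': normaliser = 0.9·0.3492 + 0.75·0.1323 + 0.7·0.5185; P(aggressive) ≈ 0.4048, P(balanced) ≈ 0.1278, P(conservative) ≈ 0.4675
After 'fold-or-call': normaliser = 0.1·0.4048 + 0.25·0.1278 + 0.3·0.4675; P(aggressive) ≈ 0.1903, P(balanced) ≈ 0.1502, P(conservative) ≈ 0.6595

0.1502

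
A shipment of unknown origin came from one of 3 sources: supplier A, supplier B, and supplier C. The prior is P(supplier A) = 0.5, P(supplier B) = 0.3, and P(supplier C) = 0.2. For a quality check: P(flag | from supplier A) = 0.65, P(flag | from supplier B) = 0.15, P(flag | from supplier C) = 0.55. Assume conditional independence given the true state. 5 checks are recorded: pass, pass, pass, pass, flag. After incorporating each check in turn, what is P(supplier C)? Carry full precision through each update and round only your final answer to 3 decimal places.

After 'pass': normaliser = 0.35·0.5000 + 0.85·0.3000 + 0.45·0.2000; P(supplier A) ≈ 0.3365, P(supplier B) ≈ 0.4904, P(supplier C) ≈ 0.1731
After 'pass': normaliser = 0.35·0.3365 + 0.85·0.4904 + 0.45·0.1731; P(supplier A) ≈ 0.1923, P(supplier B) ≈ 0.6805, P(supplier C) ≈ 0.1272
After 'pass': normaliser = 0.35·0.1923 + 0.85·0.6805 + 0.45·0.1272; P(supplier A) ≈ 0.0957, P(supplier B) ≈ 0.8229, P(supplier C) ≈ 0.0814
After 'pass': normaliser = 0.35·0.0957 + 0.85·0.8229 + 0.45·0.0814; P(supplier A) ≈ 0.0435, P(supplier B) ≈ 0.9089, P(supplier C) ≈ 0.0476
After 'flag': normaliser = 0.65·0.0435 + 0.15·0.9089 + 0.55·0.0476; P(supplier A) ≈ 0.1483, P(supplier B) ≈ 0.7145, P(supplier C) ≈ 0.1372

0.137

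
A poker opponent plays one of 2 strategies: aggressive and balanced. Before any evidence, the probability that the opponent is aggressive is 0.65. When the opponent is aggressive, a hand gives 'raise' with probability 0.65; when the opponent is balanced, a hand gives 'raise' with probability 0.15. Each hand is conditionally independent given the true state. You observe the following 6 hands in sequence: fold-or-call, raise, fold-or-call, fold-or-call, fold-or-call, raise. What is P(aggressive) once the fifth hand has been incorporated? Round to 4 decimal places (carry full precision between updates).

Each posterior becomes the prior for the next update.
After 'fold-or-call': P(aggressive) = 0.35·0.6500 / (0.35·0.6500 + 0.85·0.3500) ≈ 0.4333
After 'raise': P(aggressive) = 0.65·0.4333 / (0.65·0.4333 + 0.15·0.5667) ≈ 0.7682
After 'fold-or-call': P(aggressive) = 0.35·0.7682 / (0.35·0.7682 + 0.85·0.2318) ≈ 0.5771
After 'fold-or-call': P(aggressive) = 0.35·0.5771 / (0.35·0.5771 + 0.85·0.4229) ≈ 0.3597
After 'fold-or-call': P(aggressive) = 0.35·0.3597 / (0.35·0.3597 + 0.85·0.6403) ≈ 0.1879

0.1879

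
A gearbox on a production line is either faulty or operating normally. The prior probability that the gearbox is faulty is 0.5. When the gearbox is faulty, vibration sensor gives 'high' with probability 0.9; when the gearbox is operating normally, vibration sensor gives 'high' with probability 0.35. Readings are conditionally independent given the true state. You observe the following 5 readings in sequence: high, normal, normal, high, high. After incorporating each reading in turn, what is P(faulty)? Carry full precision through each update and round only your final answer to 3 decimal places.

Each posterior becomes the prior for the next update.
After 'high': P(faulty) = 0.9·0.5000 / (0.9·0.5000 + 0.35·0.5000) ≈ 0.7200
After 'normal': P(faulty) = 0.1·0.7200 / (0.1·0.7200 + 0.65·0.2800) ≈ 0.2835
After 'normal': P(faulty) = 0.1·0.2835 / (0.1·0.2835 + 0.65·0.7165) ≈ 0.0574
After 'high': P(faulty) = 0.9·0.0574 / (0.9·0.0574 + 0.35·0.9426) ≈ 0.1353
After 'high': P(faulty) = 0.9·0.1353 / (0.9·0.1353 + 0.35·0.8647) ≈ 0.2870

0.287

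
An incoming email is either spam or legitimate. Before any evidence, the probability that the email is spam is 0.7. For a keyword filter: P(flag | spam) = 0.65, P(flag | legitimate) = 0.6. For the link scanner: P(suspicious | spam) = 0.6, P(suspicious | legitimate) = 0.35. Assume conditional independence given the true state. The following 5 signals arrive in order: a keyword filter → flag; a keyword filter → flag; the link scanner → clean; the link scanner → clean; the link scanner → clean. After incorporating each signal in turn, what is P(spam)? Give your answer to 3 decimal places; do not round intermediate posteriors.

0.390

Apply Bayes' rule sequentially, carrying P(spam) forward.
After a keyword filter='flag': P(spam) = 0.65·0.7000 / (0.65·0.7000 + 0.6·0.3000) ≈ 0.7165
After a keyword filter='flag': P(spam) = 0.65·0.7165 / (0.65·0.7165 + 0.6·0.2835) ≈ 0.7325
After the link scanner='clean': P(spam) = 0.4·0.7325 / (0.4·0.7325 + 0.65·0.2675) ≈ 0.6276
After the link scanner='clean': P(spam) = 0.4·0.6276 / (0.4·0.6276 + 0.65·0.3724) ≈ 0.5091
After the link scanner='clean': P(spam) = 0.4·0.5091 / (0.4·0.5091 + 0.65·0.4909) ≈ 0.3896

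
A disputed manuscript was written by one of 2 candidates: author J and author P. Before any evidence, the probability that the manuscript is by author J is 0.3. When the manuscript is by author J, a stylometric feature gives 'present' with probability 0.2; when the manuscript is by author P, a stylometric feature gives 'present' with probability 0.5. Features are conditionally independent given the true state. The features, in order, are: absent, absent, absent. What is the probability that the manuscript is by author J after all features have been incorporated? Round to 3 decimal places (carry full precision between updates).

After 'absent': P(author J) = 0.8·0.3000 / (0.8·0.3000 + 0.5·0.7000) ≈ 0.4068
After 'absent': P(author J) = 0.8·0.4068 / (0.8·0.4068 + 0.5·0.5932) ≈ 0.5232
After 'absent': P(author J) = 0.8·0.5232 / (0.8·0.5232 + 0.5·0.4768) ≈ 0.6371

0.637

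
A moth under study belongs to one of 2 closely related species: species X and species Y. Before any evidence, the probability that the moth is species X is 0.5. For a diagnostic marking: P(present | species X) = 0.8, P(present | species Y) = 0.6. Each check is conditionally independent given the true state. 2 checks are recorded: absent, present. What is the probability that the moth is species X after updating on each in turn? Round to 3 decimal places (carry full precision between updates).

0.400

After 'absent': P(species X) = 0.2·0.5000 / (0.2·0.5000 + 0.4·0.5000) ≈ 0.3333
After 'present': P(species X) = 0.8·0.3333 / (0.8·0.3333 + 0.6·0.6667) ≈ 0.4000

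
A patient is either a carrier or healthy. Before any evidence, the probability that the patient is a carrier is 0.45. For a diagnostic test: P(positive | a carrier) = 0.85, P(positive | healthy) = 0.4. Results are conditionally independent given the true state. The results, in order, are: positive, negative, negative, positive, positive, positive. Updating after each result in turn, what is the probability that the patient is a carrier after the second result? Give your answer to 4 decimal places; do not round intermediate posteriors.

0.3030

After 'positive': P(carrier) = 0.85·0.4500 / (0.85·0.4500 + 0.4·0.5500) ≈ 0.6349
After 'negative': P(carrier) = 0.15·0.6349 / (0.15·0.6349 + 0.6·0.3651) ≈ 0.3030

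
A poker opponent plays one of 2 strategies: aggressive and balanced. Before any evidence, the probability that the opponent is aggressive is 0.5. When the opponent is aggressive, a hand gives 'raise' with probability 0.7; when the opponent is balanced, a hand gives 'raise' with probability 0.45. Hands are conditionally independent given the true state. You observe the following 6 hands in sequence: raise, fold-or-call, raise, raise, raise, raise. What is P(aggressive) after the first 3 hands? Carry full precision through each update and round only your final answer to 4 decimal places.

0.5689

Apply Bayes' rule sequentially, carrying P(aggressive) forward.
After 'raise': P(aggressive) = 0.7·0.5000 / (0.7·0.5000 + 0.45·0.5000) ≈ 0.6087
After 'fold-or-call': P(aggressive) = 0.3·0.6087 / (0.3·0.6087 + 0.55·0.3913) ≈ 0.4590
After 'raise': P(aggressive) = 0.7·0.4590 / (0.7·0.4590 + 0.45·0.5410) ≈ 0.5689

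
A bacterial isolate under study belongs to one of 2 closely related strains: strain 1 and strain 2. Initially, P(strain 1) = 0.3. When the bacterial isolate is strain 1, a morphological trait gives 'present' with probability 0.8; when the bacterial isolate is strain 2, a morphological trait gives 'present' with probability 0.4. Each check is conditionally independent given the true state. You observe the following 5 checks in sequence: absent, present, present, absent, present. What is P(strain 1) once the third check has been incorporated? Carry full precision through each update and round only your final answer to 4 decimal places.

0.3636

After 'absent': P(strain 1) = 0.2·0.3000 / (0.2·0.3000 + 0.6·0.7000) ≈ 0.1250
After 'present': P(strain 1) = 0.8·0.1250 / (0.8·0.1250 + 0.4·0.8750) ≈ 0.2222
After 'present': P(strain 1) = 0.8·0.2222 / (0.8·0.2222 + 0.4·0.7778) ≈ 0.3636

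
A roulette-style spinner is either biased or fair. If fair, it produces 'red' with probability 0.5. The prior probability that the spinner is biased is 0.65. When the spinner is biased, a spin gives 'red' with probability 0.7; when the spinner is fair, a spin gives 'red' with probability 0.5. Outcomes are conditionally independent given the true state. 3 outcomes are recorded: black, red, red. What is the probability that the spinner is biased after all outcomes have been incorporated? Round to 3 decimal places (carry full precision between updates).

After 'black': P(biased) = 0.3·0.6500 / (0.3·0.6500 + 0.5·0.3500) ≈ 0.5270
After 'red': P(biased) = 0.7·0.5270 / (0.7·0.5270 + 0.5·0.4730) ≈ 0.6094
After 'red': P(biased) = 0.7·0.6094 / (0.7·0.6094 + 0.5·0.3906) ≈ 0.6859

0.686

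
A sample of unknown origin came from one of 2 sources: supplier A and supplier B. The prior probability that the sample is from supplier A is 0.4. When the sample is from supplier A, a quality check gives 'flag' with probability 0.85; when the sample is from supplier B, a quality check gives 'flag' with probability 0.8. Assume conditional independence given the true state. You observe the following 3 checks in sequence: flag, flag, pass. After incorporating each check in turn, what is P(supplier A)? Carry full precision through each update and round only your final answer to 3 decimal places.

After 'flag': P(supplier A) = 0.85·0.4000 / (0.85·0.4000 + 0.8·0.6000) ≈ 0.4146
After 'flag': P(supplier A) = 0.85·0.4146 / (0.85·0.4146 + 0.8·0.5854) ≈ 0.4294
After 'pass': P(supplier A) = 0.15·0.4294 / (0.15·0.4294 + 0.2·0.5706) ≈ 0.3608

0.361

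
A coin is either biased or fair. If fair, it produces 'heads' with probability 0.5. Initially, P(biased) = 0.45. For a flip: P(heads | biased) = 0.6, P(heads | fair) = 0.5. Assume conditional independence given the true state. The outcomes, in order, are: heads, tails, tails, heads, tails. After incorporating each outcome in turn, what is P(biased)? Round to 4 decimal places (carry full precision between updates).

Each posterior becomes the prior for the next update.
After 'heads': P(biased) = 0.6·0.4500 / (0.6·0.4500 + 0.5·0.5500) ≈ 0.4954
After 'tails': P(biased) = 0.4·0.4954 / (0.4·0.4954 + 0.5·0.5046) ≈ 0.4399
After 'tails': P(biased) = 0.4·0.4399 / (0.4·0.4399 + 0.5·0.5601) ≈ 0.3859
After 'heads': P(biased) = 0.6·0.3859 / (0.6·0.3859 + 0.5·0.6141) ≈ 0.4299
After 'tails': P(biased) = 0.4·0.4299 / (0.4·0.4299 + 0.5·0.5701) ≈ 0.3763

0.3763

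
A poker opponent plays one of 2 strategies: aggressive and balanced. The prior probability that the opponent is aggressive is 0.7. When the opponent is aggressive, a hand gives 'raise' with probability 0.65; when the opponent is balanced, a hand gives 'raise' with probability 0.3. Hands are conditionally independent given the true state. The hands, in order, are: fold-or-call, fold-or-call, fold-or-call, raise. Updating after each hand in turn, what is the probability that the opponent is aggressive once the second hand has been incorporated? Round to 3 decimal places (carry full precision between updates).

Apply Bayes' rule sequentially, carrying P(aggressive) forward.
After 'fold-or-call': P(aggressive) = 0.35·0.7000 / (0.35·0.7000 + 0.7·0.3000) ≈ 0.5385
After 'fold-or-call': P(aggressive) = 0.35·0.5385 / (0.35·0.5385 + 0.7·0.4615) ≈ 0.3684

0.368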